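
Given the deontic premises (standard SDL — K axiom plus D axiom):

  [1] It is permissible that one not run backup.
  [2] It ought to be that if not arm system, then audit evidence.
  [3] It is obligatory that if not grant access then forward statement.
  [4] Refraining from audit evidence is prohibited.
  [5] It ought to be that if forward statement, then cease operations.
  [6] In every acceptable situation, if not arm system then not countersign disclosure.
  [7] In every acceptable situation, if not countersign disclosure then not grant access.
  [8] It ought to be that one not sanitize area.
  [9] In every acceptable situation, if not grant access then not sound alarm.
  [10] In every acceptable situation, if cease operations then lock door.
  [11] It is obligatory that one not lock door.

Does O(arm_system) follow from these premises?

Yes

From premise 11 we have O(¬lock_door).
The contrapositive of premise 10 (O(cease_operations → lock_door)) is O(¬lock_door → ¬cease_operations), and O(¬lock_door) is already established, so O(¬cease_operations).
Premise 5 is O(forward_statement → cease_operations); contrapositively O(¬cease_operations → ¬forward_statement). Since O(¬cease_operations) holds, K gives O(¬forward_statement).
The contrapositive of premise 3 (O(¬grant_access → forward_statement)) is O(¬forward_statement → grant_access), and O(¬forward_statement) is already established, so O(grant_access).
Premise 7 is O(¬countersign_disclosure → ¬grant_access); contrapositively O(grant_access → countersign_disclosure). Since O(grant_access) holds, K gives O(countersign_disclosure).
The contrapositive of premise 6 (O(¬arm_system → ¬countersign_disclosure)) is O(countersign_disclosure → arm_system), and O(countersign_disclosure) is already established, so O(arm_system).
Premises 1, 2, 4, 8, 9 do not contribute to this derivation.
So O(arm_system) follows.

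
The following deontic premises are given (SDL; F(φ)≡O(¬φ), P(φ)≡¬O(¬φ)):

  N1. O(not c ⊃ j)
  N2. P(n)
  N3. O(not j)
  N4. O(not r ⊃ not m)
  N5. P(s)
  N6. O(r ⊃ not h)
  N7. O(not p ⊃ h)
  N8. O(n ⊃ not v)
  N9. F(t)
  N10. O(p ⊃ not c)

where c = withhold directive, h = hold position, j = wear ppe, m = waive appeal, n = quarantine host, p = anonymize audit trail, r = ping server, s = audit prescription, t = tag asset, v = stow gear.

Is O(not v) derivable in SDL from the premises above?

No

Premise 8 is O(n ⊃ not v), but O(n) is not derivable from the premises (the permission P(n) asserts only not O(not n), not O(n)), so it does not yield O(not v).
No other premise forces O(not v). An ideal world satisfying every premise can still have not v false, so O(not v) is not derivable.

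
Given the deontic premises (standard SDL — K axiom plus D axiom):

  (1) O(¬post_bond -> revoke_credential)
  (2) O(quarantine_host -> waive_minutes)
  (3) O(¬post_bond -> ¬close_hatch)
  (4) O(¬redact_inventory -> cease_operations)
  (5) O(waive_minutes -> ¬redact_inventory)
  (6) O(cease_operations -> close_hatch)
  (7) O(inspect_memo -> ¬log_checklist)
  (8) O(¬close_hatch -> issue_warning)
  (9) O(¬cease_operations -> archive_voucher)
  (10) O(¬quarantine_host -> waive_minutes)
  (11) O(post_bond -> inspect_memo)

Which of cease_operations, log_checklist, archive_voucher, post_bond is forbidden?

log_checklist

Premises 10 and 2 cover both cases: O(¬quarantine_host -> waive_minutes) and O(quarantine_host -> waive_minutes). Since ¬quarantine_host ∨ quarantine_host is a tautology, O(waive_minutes) follows.
From O(waive_minutes) and premise 5, O(waive_minutes -> ¬redact_inventory), we obtain O(¬redact_inventory).
From O(¬redact_inventory) and premise 4, O(¬redact_inventory -> cease_operations), we obtain O(cease_operations).
With premise 6, O(cease_operations -> close_hatch), the K-axiom yields O(close_hatch).
Premise 3 is O(¬post_bond -> ¬close_hatch); contrapositively O(close_hatch -> post_bond). Since O(close_hatch) holds, K gives O(post_bond).
Premise 11 is O(post_bond -> inspect_memo); since O(post_bond), deontic closure gives O(inspect_memo).
From O(inspect_memo) and premise 7, O(inspect_memo -> ¬log_checklist), we obtain O(¬log_checklist).
So O(¬log_checklist) holds, i.e. log_checklist is forbidden. None of the other listed options is forbidden under the premises.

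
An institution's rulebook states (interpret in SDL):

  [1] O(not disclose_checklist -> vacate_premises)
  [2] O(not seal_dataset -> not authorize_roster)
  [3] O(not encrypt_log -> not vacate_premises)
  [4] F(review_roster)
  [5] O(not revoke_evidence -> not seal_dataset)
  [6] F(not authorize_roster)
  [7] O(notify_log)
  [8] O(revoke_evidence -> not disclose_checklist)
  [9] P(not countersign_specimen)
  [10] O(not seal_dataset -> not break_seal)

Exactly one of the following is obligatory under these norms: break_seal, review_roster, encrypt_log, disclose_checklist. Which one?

Premise 6, F(not authorize_roster), is equivalent to O(authorize_roster).
The contrapositive of premise 2 (O(not seal_dataset -> not authorize_roster)) is O(authorize_roster -> seal_dataset), and O(authorize_roster) is already established, so O(seal_dataset).
The contrapositive of premise 5 (O(not revoke_evidence -> not seal_dataset)) is O(seal_dataset -> revoke_evidence), and O(seal_dataset) is already established, so O(revoke_evidence).
From O(revoke_evidence) and premise 8, O(revoke_evidence -> not disclose_checklist), we obtain O(not disclose_checklist).
Premise 1 is O(not disclose_checklist -> vacate_premises); since O(not disclose_checklist), deontic closure gives O(vacate_premises).
Premise 3 is O(not encrypt_log -> not vacate_premises); contrapositively O(vacate_premises -> encrypt_log). Since O(vacate_premises) holds, K gives O(encrypt_log).
So O(encrypt_log) holds — encrypt_log is obligatory. None of the other listed options is made obligatory by any chain of premises.

encrypt_log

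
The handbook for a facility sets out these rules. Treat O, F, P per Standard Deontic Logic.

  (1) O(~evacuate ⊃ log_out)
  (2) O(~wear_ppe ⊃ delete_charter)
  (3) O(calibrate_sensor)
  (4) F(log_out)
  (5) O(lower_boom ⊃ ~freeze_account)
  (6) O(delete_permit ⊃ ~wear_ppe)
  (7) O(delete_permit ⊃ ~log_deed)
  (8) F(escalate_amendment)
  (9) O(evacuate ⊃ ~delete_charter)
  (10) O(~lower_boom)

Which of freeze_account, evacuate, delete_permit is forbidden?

delete_permit

Premise 4, F(log_out), is equivalent to O(~log_out).
The contrapositive of premise 1 (O(~evacuate ⊃ log_out)) is O(~log_out ⊃ evacuate), and O(~log_out) is already established, so O(evacuate).
With premise 9, O(evacuate ⊃ ~delete_charter), the K-axiom yields O(~delete_charter).
Premise 2 is O(~wear_ppe ⊃ delete_charter); contrapositively O(~delete_charter ⊃ wear_ppe). Since O(~delete_charter) holds, K gives O(wear_ppe).
Premise 6, O(delete_permit ⊃ ~wear_ppe), contraposes to O(wear_ppe ⊃ ~delete_permit); with O(wear_ppe) we get O(~delete_permit).
So O(~delete_permit) holds, i.e. delete_permit is forbidden. None of the other listed options is forbidden under the premises.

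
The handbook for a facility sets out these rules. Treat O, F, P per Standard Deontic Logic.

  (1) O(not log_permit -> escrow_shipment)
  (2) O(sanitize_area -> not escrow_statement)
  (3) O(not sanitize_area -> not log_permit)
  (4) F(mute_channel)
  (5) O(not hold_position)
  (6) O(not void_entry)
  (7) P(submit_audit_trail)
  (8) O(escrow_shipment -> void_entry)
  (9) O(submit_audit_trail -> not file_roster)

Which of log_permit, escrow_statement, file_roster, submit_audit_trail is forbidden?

escrow_statement

From premise 6 we have O(not void_entry).
The contrapositive of premise 8 (O(escrow_shipment -> void_entry)) is O(not void_entry -> not escrow_shipment), and O(not void_entry) is already established, so O(not escrow_shipment).
Premise 1, O(not log_permit -> escrow_shipment), contraposes to O(not escrow_shipment -> log_permit); with O(not escrow_shipment) we get O(log_permit).
Premise 3, O(not sanitize_area -> not log_permit), contraposes to O(log_permit -> sanitize_area); with O(log_permit) we get O(sanitize_area).
Applying K to premise 2 (O(sanitize_area -> not escrow_statement)) and O(sanitize_area) yields O(not escrow_statement).
So O(not escrow_statement) holds, i.e. escrow_statement is forbidden. None of the other listed options is forbidden under the premises.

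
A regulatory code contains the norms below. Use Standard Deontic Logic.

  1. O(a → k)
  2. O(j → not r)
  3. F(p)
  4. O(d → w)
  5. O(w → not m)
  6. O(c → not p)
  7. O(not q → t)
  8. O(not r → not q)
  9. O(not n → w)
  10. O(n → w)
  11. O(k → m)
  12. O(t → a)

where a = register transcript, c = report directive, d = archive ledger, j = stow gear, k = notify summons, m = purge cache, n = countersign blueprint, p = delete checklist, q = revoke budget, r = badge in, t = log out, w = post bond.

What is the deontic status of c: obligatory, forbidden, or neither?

Premise 6 is O(c → not p); even if O(not p) held, inferring O(c) would be affirming the consequent — invalid.
No premise or chain of K-axiom applications forces O(c), and none forces O(not c). So c is neither obligatory nor forbidden under these norms.

Neither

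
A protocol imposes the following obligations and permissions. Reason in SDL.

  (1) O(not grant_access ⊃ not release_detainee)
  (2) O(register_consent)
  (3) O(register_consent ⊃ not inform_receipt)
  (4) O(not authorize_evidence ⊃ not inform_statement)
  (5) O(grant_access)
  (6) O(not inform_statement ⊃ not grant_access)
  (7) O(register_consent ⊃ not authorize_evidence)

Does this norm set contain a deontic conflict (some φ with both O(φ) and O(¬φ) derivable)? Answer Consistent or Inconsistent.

Premise 5 states O(grant_access) outright.
Premise 6, O(not inform_statement ⊃ not grant_access), contraposes to O(grant_access ⊃ inform_statement); with O(grant_access) we get O(inform_statement).
Premise 4 is O(not authorize_evidence ⊃ not inform_statement); contrapositively O(inform_statement ⊃ authorize_evidence). Since O(inform_statement) holds, K gives O(authorize_evidence).
Premise 7 is O(register_consent ⊃ not authorize_evidence); contrapositively O(authorize_evidence ⊃ not register_consent). Since O(authorize_evidence) holds, K gives O(not register_consent).
However, premise 2 gives O(register_consent).
We now have both O(not register_consent) and O(register_consent) — register_consent is simultaneously obligatory and forbidden, violating the D-axiom.

Inconsistent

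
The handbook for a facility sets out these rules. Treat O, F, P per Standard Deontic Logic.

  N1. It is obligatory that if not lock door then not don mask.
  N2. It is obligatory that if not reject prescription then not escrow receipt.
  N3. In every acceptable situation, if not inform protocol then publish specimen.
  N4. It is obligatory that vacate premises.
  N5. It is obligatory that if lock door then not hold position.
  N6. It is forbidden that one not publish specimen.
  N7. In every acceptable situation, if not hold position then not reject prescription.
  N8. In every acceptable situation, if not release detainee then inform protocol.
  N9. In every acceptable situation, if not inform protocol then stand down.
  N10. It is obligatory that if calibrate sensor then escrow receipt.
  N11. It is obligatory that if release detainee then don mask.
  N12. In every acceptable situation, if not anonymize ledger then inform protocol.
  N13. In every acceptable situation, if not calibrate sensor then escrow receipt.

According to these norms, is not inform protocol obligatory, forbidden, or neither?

Forbidden

Premises 13 and 10 cover both cases: O(¬calibrate_sensor → escrow_receipt) and O(calibrate_sensor → escrow_receipt). Since ¬calibrate_sensor ∨ calibrate_sensor is a tautology, O(escrow_receipt) follows.
Premise 2, O(¬reject_prescription → ¬escrow_receipt), contraposes to O(escrow_receipt → reject_prescription); with O(escrow_receipt) we get O(reject_prescription).
Premise 7 is O(¬hold_position → ¬reject_prescription); contrapositively O(reject_prescription → hold_position). Since O(reject_prescription) holds, K gives O(hold_position).
Premise 5, O(lock_door → ¬hold_position), contraposes to O(hold_position → ¬lock_door); with O(hold_position) we get O(¬lock_door).
With premise 1, O(¬lock_door → ¬don_mask), the K-axiom yields O(¬don_mask).
Premise 11 is O(release_detainee → don_mask); contrapositively O(¬don_mask → ¬release_detainee). Since O(¬don_mask) holds, K gives O(¬release_detainee).
With premise 8, O(¬release_detainee → inform_protocol), the K-axiom yields O(inform_protocol).
Premises 3, 4, 6, 9, 12 do not contribute to this derivation.
Thus O(inform_protocol), which is F(¬inform_protocol): ¬inform_protocol is forbidden.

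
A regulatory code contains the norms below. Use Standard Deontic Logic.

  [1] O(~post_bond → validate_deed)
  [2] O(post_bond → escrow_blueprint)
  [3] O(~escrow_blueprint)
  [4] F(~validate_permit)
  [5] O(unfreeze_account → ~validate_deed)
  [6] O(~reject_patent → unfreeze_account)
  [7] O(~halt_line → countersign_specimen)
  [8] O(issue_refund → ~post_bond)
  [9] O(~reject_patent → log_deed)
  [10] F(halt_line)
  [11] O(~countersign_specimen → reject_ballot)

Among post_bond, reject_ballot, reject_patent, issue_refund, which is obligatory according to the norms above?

reject_patent

Premise 3 states O(~escrow_blueprint) outright.
The contrapositive of premise 2 (O(post_bond → escrow_blueprint)) is O(~escrow_blueprint → ~post_bond), and O(~escrow_blueprint) is already established, so O(~post_bond).
Premise 1 is O(~post_bond → validate_deed); since O(~post_bond), deontic closure gives O(validate_deed).
Premise 5 is O(unfreeze_account → ~validate_deed); contrapositively O(validate_deed → ~unfreeze_account). Since O(validate_deed) holds, K gives O(~unfreeze_account).
The contrapositive of premise 6 (O(~reject_patent → unfreeze_account)) is O(~unfreeze_account → reject_patent), and O(~unfreeze_account) is already established, so O(reject_patent).
So O(reject_patent) holds — reject_patent is obligatory. None of the other listed options is made obligatory by any chain of premises.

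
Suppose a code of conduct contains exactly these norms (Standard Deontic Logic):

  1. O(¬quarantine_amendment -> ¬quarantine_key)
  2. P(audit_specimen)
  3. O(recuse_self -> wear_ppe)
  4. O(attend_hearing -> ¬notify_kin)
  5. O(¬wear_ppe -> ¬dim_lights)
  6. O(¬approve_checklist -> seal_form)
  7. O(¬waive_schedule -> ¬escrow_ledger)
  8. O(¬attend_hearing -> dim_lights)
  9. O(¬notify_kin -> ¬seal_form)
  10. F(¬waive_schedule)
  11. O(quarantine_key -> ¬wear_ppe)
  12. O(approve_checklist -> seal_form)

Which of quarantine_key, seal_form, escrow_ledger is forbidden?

Premises 12 and 6 are O(approve_checklist -> seal_form) and O(¬approve_checklist -> seal_form); every ideal world satisfies approve_checklist or ¬approve_checklist, so in either case seal_form holds — hence O(seal_form).
The contrapositive of premise 9 (O(¬notify_kin -> ¬seal_form)) is O(seal_form -> notify_kin), and O(seal_form) is already established, so O(notify_kin).
Premise 4, O(attend_hearing -> ¬notify_kin), contraposes to O(notify_kin -> ¬attend_hearing); with O(notify_kin) we get O(¬attend_hearing).
Premise 8 is O(¬attend_hearing -> dim_lights); since O(¬attend_hearing), deontic closure gives O(dim_lights).
Premise 5, O(¬wear_ppe -> ¬dim_lights), contraposes to O(dim_lights -> wear_ppe); with O(dim_lights) we get O(wear_ppe).
The contrapositive of premise 11 (O(quarantine_key -> ¬wear_ppe)) is O(wear_ppe -> ¬quarantine_key), and O(wear_ppe) is already established, so O(¬quarantine_key).
So O(¬quarantine_key) holds, i.e. quarantine_key is forbidden. None of the other listed options is forbidden under the premises.

quarantine_key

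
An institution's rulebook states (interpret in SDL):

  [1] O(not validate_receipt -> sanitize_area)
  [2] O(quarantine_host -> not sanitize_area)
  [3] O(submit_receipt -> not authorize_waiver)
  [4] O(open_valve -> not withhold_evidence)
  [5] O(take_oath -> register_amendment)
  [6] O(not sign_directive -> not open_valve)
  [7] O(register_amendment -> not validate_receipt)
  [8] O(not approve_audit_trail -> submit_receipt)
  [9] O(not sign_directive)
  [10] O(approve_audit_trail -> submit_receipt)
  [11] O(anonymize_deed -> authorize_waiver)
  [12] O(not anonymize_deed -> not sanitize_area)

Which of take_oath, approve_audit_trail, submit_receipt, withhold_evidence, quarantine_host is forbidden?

Premises 10 and 8 cover both cases: O(approve_audit_trail -> submit_receipt) and O(not approve_audit_trail -> submit_receipt). Since approve_audit_trail ∨ not approve_audit_trail is a tautology, O(submit_receipt) follows.
Applying K to premise 3 (O(submit_receipt -> not authorize_waiver)) and O(submit_receipt) yields O(not authorize_waiver).
The contrapositive of premise 11 (O(anonymize_deed -> authorize_waiver)) is O(not authorize_waiver -> not anonymize_deed), and O(not authorize_waiver) is already established, so O(not anonymize_deed).
Premise 12 is O(not anonymize_deed -> not sanitize_area); since O(not anonymize_deed), deontic closure gives O(not sanitize_area).
Premise 1, O(not validate_receipt -> sanitize_area), contraposes to O(not sanitize_area -> validate_receipt); with O(not sanitize_area) we get O(validate_receipt).
The contrapositive of premise 7 (O(register_amendment -> not validate_receipt)) is O(validate_receipt -> not register_amendment), and O(validate_receipt) is already established, so O(not register_amendment).
The contrapositive of premise 5 (O(take_oath -> register_amendment)) is O(not register_amendment -> not take_oath), and O(not register_amendment) is already established, so O(not take_oath).
So O(not take_oath) holds, i.e. take_oath is forbidden. None of the other listed options is forbidden under the premises.

take_oath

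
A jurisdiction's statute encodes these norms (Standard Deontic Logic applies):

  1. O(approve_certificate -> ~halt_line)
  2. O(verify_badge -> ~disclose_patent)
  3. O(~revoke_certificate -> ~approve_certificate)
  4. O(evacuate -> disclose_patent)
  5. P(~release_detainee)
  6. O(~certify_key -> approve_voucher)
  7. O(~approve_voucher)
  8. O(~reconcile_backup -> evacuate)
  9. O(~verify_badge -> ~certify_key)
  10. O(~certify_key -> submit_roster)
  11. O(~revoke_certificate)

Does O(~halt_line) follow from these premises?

No

Premise 1 is O(approve_certificate -> ~halt_line), but O(approve_certificate) is not derivable from the premises, so it does not yield O(~halt_line).
No other premise forces O(~halt_line). An ideal world satisfying every premise can still have ~halt_line false, so O(~halt_line) is not derivable.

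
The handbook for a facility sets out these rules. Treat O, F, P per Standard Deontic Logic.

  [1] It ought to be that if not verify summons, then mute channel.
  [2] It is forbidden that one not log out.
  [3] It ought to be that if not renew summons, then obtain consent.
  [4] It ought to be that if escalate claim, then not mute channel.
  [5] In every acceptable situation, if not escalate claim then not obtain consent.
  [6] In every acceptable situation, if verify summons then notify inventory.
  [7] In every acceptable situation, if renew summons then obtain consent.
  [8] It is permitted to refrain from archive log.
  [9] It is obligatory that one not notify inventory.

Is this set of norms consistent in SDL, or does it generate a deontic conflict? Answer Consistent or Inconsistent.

Premises 7 and 3 cover both cases: O(renew_summons → obtain_consent) and O(¬renew_summons → obtain_consent). Since renew_summons ∨ ¬renew_summons is a tautology, O(obtain_consent) follows.
The contrapositive of premise 5 (O(¬escalate_claim → ¬obtain_consent)) is O(obtain_consent → escalate_claim), and O(obtain_consent) is already established, so O(escalate_claim).
Applying K to premise 4 (O(escalate_claim → ¬mute_channel)) and O(escalate_claim) yields O(¬mute_channel).
Premise 1, O(¬verify_summons → mute_channel), contraposes to O(¬mute_channel → verify_summons); with O(¬mute_channel) we get O(verify_summons).
From O(verify_summons) and premise 6, O(verify_summons → notify_inventory), we obtain O(notify_inventory).
However, premise 9 gives O(¬notify_inventory).
We now have both O(notify_inventory) and O(¬notify_inventory) — notify_inventory is simultaneously obligatory and forbidden, violating the D-axiom.

Inconsistent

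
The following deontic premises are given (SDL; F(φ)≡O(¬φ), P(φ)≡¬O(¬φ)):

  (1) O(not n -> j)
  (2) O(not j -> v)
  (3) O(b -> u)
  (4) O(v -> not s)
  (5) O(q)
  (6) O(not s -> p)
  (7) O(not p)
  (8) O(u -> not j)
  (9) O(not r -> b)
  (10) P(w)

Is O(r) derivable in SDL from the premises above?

From premise 7 we have O(not p).
Premise 6 is O(not s -> p); contrapositively O(not p -> s). Since O(not p) holds, K gives O(s).
The contrapositive of premise 4 (O(v -> not s)) is O(s -> not v), and O(s) is already established, so O(not v).
The contrapositive of premise 2 (O(not j -> v)) is O(not v -> j), and O(not v) is already established, so O(j).
The contrapositive of premise 8 (O(u -> not j)) is O(j -> not u), and O(j) is already established, so O(not u).
Premise 3, O(b -> u), contraposes to O(not u -> not b); with O(not u) we get O(not b).
Premise 9 is O(not r -> b); contrapositively O(not b -> r). Since O(not b) holds, K gives O(r).
Premises 1, 5, 10 do not contribute to this derivation.
So O(r) follows.

Yes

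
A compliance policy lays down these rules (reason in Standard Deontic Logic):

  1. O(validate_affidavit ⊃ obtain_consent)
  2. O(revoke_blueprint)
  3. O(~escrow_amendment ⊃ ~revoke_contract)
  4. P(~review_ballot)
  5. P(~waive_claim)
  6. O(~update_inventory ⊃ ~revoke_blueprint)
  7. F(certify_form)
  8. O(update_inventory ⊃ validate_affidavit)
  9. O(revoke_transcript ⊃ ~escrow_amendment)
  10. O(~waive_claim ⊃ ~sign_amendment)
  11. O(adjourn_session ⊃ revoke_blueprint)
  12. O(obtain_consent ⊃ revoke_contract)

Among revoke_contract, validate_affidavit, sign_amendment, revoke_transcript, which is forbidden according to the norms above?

revoke_transcript

Premise 2 states O(revoke_blueprint) outright.
Premise 6, O(~update_inventory ⊃ ~revoke_blueprint), contraposes to O(revoke_blueprint ⊃ update_inventory); with O(revoke_blueprint) we get O(update_inventory).
Applying K to premise 8 (O(update_inventory ⊃ validate_affidavit)) and O(update_inventory) yields O(validate_affidavit).
From O(validate_affidavit) and premise 1, O(validate_affidavit ⊃ obtain_consent), we obtain O(obtain_consent).
With premise 12, O(obtain_consent ⊃ revoke_contract), the K-axiom yields O(revoke_contract).
Premise 3, O(~escrow_amendment ⊃ ~revoke_contract), contraposes to O(revoke_contract ⊃ escrow_amendment); with O(revoke_contract) we get O(escrow_amendment).
Premise 9, O(revoke_transcript ⊃ ~escrow_amendment), contraposes to O(escrow_amendment ⊃ ~revoke_transcript); with O(escrow_amendment) we get O(~revoke_transcript).
So O(~revoke_transcript) holds, i.e. revoke_transcript is forbidden. None of the other listed options is forbidden under the premises.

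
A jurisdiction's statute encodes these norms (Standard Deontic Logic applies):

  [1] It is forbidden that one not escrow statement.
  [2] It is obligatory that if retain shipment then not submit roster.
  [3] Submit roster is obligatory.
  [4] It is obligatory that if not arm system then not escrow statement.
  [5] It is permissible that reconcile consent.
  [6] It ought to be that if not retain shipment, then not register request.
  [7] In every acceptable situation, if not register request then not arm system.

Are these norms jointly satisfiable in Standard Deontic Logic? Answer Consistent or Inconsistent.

Inconsistent

Premise 3 states O(submit_roster) outright.
The contrapositive of premise 2 (O(retain_shipment → ¬submit_roster)) is O(submit_roster → ¬retain_shipment), and O(submit_roster) is already established, so O(¬retain_shipment).
From O(¬retain_shipment) and premise 6, O(¬retain_shipment → ¬register_request), we obtain O(¬register_request).
With premise 7, O(¬register_request → ¬arm_system), the K-axiom yields O(¬arm_system).
From O(¬arm_system) and premise 4, O(¬arm_system → ¬escrow_statement), we obtain O(¬escrow_statement).
But premise 1, F(¬escrow_statement), means O(escrow_statement).
We now have both O(¬escrow_statement) and O(escrow_statement) — escrow_statement is simultaneously obligatory and forbidden, violating the D-axiom.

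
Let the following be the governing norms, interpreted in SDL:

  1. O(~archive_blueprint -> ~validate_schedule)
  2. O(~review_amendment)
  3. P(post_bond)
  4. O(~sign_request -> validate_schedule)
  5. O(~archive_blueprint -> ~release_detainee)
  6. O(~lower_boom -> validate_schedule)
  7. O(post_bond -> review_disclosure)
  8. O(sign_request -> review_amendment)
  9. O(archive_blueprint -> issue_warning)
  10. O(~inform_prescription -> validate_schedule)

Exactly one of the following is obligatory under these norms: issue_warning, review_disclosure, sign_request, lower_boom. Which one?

issue_warning

Premise 2 gives O(~review_amendment).
Premise 8 is O(sign_request -> review_amendment); contrapositively O(~review_amendment -> ~sign_request). Since O(~review_amendment) holds, K gives O(~sign_request).
With premise 4, O(~sign_request -> validate_schedule), the K-axiom yields O(validate_schedule).
The contrapositive of premise 1 (O(~archive_blueprint -> ~validate_schedule)) is O(validate_schedule -> archive_blueprint), and O(validate_schedule) is already established, so O(archive_blueprint).
With premise 9, O(archive_blueprint -> issue_warning), the K-axiom yields O(issue_warning).
So O(issue_warning) holds — issue_warning is obligatory. None of the other listed options is made obligatory by any chain of premises.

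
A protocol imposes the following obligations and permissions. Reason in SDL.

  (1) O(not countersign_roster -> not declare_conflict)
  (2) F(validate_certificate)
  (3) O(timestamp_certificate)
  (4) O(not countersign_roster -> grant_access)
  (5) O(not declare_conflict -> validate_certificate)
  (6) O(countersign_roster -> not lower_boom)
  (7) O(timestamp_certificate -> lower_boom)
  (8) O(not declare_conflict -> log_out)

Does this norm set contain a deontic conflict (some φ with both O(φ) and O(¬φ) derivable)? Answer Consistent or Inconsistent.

Premise 2 is F(validate_certificate), i.e. O(not validate_certificate).
The contrapositive of premise 5 (O(not declare_conflict -> validate_certificate)) is O(not validate_certificate -> declare_conflict), and O(not validate_certificate) is already established, so O(declare_conflict).
Premise 1, O(not countersign_roster -> not declare_conflict), contraposes to O(declare_conflict -> countersign_roster); with O(declare_conflict) we get O(countersign_roster).
With premise 6, O(countersign_roster -> not lower_boom), the K-axiom yields O(not lower_boom).
The contrapositive of premise 7 (O(timestamp_certificate -> lower_boom)) is O(not lower_boom -> not timestamp_certificate), and O(not lower_boom) is already established, so O(not timestamp_certificate).
Yet premise 3 states O(timestamp_certificate).
We now have both O(not timestamp_certificate) and O(timestamp_certificate) — timestamp_certificate is simultaneously obligatory and forbidden, violating the D-axiom.

Inconsistent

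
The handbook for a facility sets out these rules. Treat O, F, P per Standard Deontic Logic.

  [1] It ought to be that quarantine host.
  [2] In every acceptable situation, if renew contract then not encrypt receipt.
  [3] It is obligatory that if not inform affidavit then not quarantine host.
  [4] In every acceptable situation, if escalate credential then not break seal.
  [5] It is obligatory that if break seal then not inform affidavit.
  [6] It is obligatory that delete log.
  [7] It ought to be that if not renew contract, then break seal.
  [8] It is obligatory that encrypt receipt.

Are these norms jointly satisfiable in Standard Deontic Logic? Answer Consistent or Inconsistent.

Inconsistent

Premise 1 states O(quarantine_host) outright.
The contrapositive of premise 3 (O(¬inform_affidavit → ¬quarantine_host)) is O(quarantine_host → inform_affidavit), and O(quarantine_host) is already established, so O(inform_affidavit).
Premise 5 is O(break_seal → ¬inform_affidavit); contrapositively O(inform_affidavit → ¬break_seal). Since O(inform_affidavit) holds, K gives O(¬break_seal).
Premise 7, O(¬renew_contract → break_seal), contraposes to O(¬break_seal → renew_contract); with O(¬break_seal) we get O(renew_contract).
From O(renew_contract) and premise 2, O(renew_contract → ¬encrypt_receipt), we obtain O(¬encrypt_receipt).
However, premise 8 gives O(encrypt_receipt).
We now have both O(¬encrypt_receipt) and O(encrypt_receipt) — encrypt_receipt is simultaneously obligatory and forbidden, violating the D-axiom.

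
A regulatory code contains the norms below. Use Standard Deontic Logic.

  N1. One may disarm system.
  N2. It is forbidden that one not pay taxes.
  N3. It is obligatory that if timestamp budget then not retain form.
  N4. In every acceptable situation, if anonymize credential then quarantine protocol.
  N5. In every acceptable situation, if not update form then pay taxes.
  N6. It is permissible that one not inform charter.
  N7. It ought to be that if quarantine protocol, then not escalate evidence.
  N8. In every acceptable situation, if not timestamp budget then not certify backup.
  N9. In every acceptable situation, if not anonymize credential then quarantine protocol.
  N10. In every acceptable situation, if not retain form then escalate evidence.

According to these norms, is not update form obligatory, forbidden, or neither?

Neither

Premise 5 is O(¬update_form → pay_taxes); even if O(pay_taxes) held, inferring O(¬update_form) would be affirming the consequent — invalid.
No premise or chain of K-axiom applications forces O(¬update_form), and none forces O(update_form). So ¬update_form is neither obligatory nor forbidden under these norms.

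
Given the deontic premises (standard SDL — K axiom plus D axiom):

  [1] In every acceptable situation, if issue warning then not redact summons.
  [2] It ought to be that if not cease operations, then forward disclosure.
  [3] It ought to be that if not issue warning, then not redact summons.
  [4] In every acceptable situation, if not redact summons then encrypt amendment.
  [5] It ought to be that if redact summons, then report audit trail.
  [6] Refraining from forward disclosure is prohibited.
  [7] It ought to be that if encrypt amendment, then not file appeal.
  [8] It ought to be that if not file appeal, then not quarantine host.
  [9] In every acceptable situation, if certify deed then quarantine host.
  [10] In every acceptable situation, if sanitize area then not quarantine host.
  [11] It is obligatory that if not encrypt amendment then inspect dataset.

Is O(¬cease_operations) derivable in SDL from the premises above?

Premise 2 is O(¬cease_operations → forward_disclosure); even if O(forward_disclosure) held, inferring O(¬cease_operations) would be affirming the consequent — invalid.
No other premise forces O(¬cease_operations). An ideal world satisfying every premise can still have ¬cease_operations false, so O(¬cease_operations) is not derivable.

No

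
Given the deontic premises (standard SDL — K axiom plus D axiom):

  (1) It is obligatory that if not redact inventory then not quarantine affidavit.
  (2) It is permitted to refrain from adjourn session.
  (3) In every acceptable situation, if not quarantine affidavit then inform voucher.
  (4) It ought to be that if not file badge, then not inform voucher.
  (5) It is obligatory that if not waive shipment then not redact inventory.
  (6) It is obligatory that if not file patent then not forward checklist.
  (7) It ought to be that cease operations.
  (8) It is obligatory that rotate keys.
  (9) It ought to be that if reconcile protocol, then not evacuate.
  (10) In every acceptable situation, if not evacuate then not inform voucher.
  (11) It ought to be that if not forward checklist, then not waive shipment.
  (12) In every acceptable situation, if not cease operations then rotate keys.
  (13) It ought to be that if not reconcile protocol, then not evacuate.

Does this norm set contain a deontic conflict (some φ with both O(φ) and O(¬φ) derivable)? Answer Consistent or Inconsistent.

Consistent

Premise 12 is O(¬cease_operations → rotate_keys); even if O(rotate_keys) held, inferring O(¬cease_operations) would be affirming the consequent — invalid.
So O(¬cease_operations) is not derivable, and the apparent clash with O(cease_operations) does not arise.
A world satisfying every obligation exists (e.g. adjourn_session=false, cease_operations=true, evacuate=false, file_badge=false, file_patent=true, forward_checklist=true, inform_voucher=false, quarantine_affidavit=true, reconcile_protocol=false, redact_inventory=true, rotate_keys=true, waive_shipment=true); no atom is both obligatory and forbidden, so the set is consistent.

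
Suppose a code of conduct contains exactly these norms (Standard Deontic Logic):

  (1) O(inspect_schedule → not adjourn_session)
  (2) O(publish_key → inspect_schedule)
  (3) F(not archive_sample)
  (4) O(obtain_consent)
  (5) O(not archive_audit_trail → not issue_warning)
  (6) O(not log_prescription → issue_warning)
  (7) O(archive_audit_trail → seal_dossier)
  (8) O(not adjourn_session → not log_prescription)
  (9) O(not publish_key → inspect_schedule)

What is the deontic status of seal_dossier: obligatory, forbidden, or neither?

Premises 9 and 2 cover both cases: O(not publish_key → inspect_schedule) and O(publish_key → inspect_schedule). Since not publish_key ∨ publish_key is a tautology, O(inspect_schedule) follows.
Premise 1 is O(inspect_schedule → not adjourn_session); since O(inspect_schedule), deontic closure gives O(not adjourn_session).
From O(not adjourn_session) and premise 8, O(not adjourn_session → not log_prescription), we obtain O(not log_prescription).
From O(not log_prescription) and premise 6, O(not log_prescription → issue_warning), we obtain O(issue_warning).
The contrapositive of premise 5 (O(not archive_audit_trail → not issue_warning)) is O(issue_warning → archive_audit_trail), and O(issue_warning) is already established, so O(archive_audit_trail).
With premise 7, O(archive_audit_trail → seal_dossier), the K-axiom yields O(seal_dossier).
Premises 3, 4 do not contribute to this derivation.
Hence seal_dossier is obligatory.

Obligatory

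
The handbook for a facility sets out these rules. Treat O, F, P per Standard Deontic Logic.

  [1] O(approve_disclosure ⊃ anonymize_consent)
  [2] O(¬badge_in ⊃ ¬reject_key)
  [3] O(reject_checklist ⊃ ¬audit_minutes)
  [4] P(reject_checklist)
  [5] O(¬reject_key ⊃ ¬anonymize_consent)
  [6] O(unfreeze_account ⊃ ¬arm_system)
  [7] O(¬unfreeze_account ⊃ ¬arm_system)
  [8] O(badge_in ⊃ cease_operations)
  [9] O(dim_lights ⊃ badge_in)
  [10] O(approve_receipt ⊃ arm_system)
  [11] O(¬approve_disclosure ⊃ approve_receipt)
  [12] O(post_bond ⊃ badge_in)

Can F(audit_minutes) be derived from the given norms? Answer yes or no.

No

Premise 3 is O(reject_checklist ⊃ ¬audit_minutes), but O(reject_checklist) is not derivable from the premises (the permission P(reject_checklist) asserts only ¬O(¬reject_checklist), not O(reject_checklist)), so it does not yield O(¬audit_minutes).
No other premise forces O(¬audit_minutes). An ideal world satisfying every premise can still have audit_minutes true, so F(audit_minutes) is not derivable.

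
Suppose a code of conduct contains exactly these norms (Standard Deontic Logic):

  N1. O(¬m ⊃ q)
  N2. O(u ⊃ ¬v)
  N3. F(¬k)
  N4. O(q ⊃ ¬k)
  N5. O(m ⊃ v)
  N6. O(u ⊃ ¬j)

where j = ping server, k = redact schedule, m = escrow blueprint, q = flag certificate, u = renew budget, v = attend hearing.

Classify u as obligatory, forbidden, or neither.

Forbidden

Premise 3, F(¬k), is equivalent to O(k).
The contrapositive of premise 4 (O(q ⊃ ¬k)) is O(k ⊃ ¬q), and O(k) is already established, so O(¬q).
Premise 1 is O(¬m ⊃ q); contrapositively O(¬q ⊃ m). Since O(¬q) holds, K gives O(m).
From O(m) and premise 5, O(m ⊃ v), we obtain O(v).
Premise 2 is O(u ⊃ ¬v); contrapositively O(v ⊃ ¬u). Since O(v) holds, K gives O(¬u).
Premise 6 does not contribute to this derivation.
Thus O(¬u), which is F(u): u is forbidden.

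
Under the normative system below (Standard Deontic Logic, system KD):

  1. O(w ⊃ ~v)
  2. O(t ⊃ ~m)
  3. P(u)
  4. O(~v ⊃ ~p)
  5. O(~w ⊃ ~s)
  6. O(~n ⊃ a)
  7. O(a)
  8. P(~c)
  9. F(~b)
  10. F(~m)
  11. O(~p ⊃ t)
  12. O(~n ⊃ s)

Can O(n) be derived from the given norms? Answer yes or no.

Yes

F(~m) at premise 10 means O(m).
Premise 2 is O(t ⊃ ~m); contrapositively O(m ⊃ ~t). Since O(m) holds, K gives O(~t).
The contrapositive of premise 11 (O(~p ⊃ t)) is O(~t ⊃ p), and O(~t) is already established, so O(p).
The contrapositive of premise 4 (O(~v ⊃ ~p)) is O(p ⊃ v), and O(p) is already established, so O(v).
Premise 1, O(w ⊃ ~v), contraposes to O(v ⊃ ~w); with O(v) we get O(~w).
With premise 5, O(~w ⊃ ~s), the K-axiom yields O(~s).
The contrapositive of premise 12 (O(~n ⊃ s)) is O(~s ⊃ n), and O(~s) is already established, so O(n).
Premises 3, 6, 7, 8, 9 do not contribute to this derivation.
So O(n) follows.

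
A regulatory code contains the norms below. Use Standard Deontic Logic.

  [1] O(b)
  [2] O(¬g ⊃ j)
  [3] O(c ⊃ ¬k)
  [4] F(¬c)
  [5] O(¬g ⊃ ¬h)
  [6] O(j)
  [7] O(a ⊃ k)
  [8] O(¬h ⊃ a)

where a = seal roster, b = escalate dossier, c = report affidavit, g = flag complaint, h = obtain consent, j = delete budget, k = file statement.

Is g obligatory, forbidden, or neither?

Obligatory

F(¬c) at premise 4 means O(c).
With premise 3, O(c ⊃ ¬k), the K-axiom yields O(¬k).
Premise 7 is O(a ⊃ k); contrapositively O(¬k ⊃ ¬a). Since O(¬k) holds, K gives O(¬a).
Premise 8 is O(¬h ⊃ a); contrapositively O(¬a ⊃ h). Since O(¬a) holds, K gives O(h).
Premise 5, O(¬g ⊃ ¬h), contraposes to O(h ⊃ g); with O(h) we get O(g).
Premises 1, 2, 6 do not contribute to this derivation.
Hence g is obligatory.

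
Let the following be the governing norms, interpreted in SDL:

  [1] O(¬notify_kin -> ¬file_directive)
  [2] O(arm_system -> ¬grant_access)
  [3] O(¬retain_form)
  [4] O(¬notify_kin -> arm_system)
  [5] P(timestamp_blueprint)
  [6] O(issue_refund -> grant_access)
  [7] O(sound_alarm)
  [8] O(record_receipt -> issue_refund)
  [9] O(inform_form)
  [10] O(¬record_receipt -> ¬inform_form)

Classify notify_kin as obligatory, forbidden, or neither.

Premise 9 gives O(inform_form).
Premise 10 is O(¬record_receipt -> ¬inform_form); contrapositively O(inform_form -> record_receipt). Since O(inform_form) holds, K gives O(record_receipt).
From O(record_receipt) and premise 8, O(record_receipt -> issue_refund), we obtain O(issue_refund).
With premise 6, O(issue_refund -> grant_access), the K-axiom yields O(grant_access).
The contrapositive of premise 2 (O(arm_system -> ¬grant_access)) is O(grant_access -> ¬arm_system), and O(grant_access) is already established, so O(¬arm_system).
Premise 4 is O(¬notify_kin -> arm_system); contrapositively O(¬arm_system -> notify_kin). Since O(¬arm_system) holds, K gives O(notify_kin).
Premises 1, 3, 5, 7 do not contribute to this derivation.
Hence notify_kin is obligatory.

Obligatory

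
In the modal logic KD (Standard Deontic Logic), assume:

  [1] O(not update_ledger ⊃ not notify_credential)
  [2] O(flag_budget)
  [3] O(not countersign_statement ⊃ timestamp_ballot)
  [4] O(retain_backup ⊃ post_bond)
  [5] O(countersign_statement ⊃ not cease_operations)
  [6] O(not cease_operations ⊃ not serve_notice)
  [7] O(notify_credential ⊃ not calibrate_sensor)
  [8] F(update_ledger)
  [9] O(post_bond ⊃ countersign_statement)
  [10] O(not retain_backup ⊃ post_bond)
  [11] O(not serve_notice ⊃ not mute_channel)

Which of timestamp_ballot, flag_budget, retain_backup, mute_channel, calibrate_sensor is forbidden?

By case analysis on not retain_backup: premise 10 gives O(not retain_backup ⊃ post_bond) and premise 4 gives O(retain_backup ⊃ post_bond), so O(post_bond) either way.
Applying K to premise 9 (O(post_bond ⊃ countersign_statement)) and O(post_bond) yields O(countersign_statement).
Applying K to premise 5 (O(countersign_statement ⊃ not cease_operations)) and O(countersign_statement) yields O(not cease_operations).
From O(not cease_operations) and premise 6, O(not cease_operations ⊃ not serve_notice), we obtain O(not serve_notice).
With premise 11, O(not serve_notice ⊃ not mute_channel), the K-axiom yields O(not mute_channel).
So O(not mute_channel) holds, i.e. mute_channel is forbidden. None of the other listed options is forbidden under the premises.

mute_channel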